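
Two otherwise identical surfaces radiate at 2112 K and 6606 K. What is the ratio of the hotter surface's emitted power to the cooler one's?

ratio ≈ 95.7

P ∝ T⁴, so the ratio is (6606/2112)⁴ = (3.128)⁴ = 95.7.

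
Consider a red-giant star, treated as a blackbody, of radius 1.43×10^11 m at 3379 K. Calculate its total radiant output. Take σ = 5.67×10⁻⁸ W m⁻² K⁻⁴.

P ≈ 1.90×10^30 W

A = 4πr² = 4π × (1.43×10^11)² = 2.57×10^23 m².
P = σAT⁴ = 5.67×10⁻⁸ × 2.57×10^23 × (3379)⁴ = 5.67×10⁻⁸ × 2.57×10^23 × 1.30×10^14.
P = 1.90×10^30 W.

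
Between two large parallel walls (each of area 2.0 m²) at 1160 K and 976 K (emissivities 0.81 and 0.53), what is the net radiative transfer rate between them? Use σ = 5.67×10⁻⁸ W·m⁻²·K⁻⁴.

Q ≈ 48300 W

For two large parallel gray plates, q = σ(T₁⁴ − T₂⁴) / (1/ε₁ + 1/ε₂ − 1).
1/ε₁ + 1/ε₂ − 1 = 1/0.81 + 1/0.53 − 1 = 2.121.
T₁⁴ − T₂⁴ = 1.81×10^12 − 9.07×10^11 = 9.03×10^11 K⁴.
q = 5.67×10⁻⁸ × 9.03×10^11 / 2.121 = 24100 W/m².
Q = q·A = 24100 × 2.0 = 48300 W.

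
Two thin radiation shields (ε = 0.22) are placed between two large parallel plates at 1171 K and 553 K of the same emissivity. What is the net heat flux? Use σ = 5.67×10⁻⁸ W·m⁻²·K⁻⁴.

q ≈ 4170 W/m²

Each of the 3 gaps contributes resistance (2/ε − 1) = 2/0.22 − 1 = 8.091; total = 24.27.
q = σ(T₁⁴ − T₂⁴) / 24.27 = 5.67×10⁻⁸ × 1.79×10^12 / 24.27 = 4170 W/m².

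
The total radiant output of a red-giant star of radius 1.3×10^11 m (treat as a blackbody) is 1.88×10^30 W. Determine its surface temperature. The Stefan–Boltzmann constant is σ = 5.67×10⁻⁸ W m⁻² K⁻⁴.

T ≈ 3530 K

A = 4πr² = 4π × (1.3×10^11)² = 2.12×10^23 m².
From P = σAT⁴, T = (P / σA)^(1/4) = (1.88×10^30 / (5.67×10⁻⁸ × 2.12×10^23))^(1/4).
T = (1.56×10^14)^(1/4) = 3530 K.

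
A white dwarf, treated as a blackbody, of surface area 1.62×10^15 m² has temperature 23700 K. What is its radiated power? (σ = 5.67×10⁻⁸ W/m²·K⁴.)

P ≈ 2.90×10^25 W

P = σAT⁴ = 5.67×10⁻⁸ × 1.62×10^15 × (23700)⁴ = 5.67×10⁻⁸ × 1.62×10^15 × 3.15×10^17.
P = 2.90×10^25 W.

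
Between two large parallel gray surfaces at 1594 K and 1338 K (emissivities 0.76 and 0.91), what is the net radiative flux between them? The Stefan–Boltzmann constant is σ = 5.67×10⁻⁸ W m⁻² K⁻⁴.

q ≈ 1.30×10^5 W/m²

For two large parallel gray plates, q = σ(T₁⁴ − T₂⁴) / (1/ε₁ + 1/ε₂ − 1).
1/ε₁ + 1/ε₂ − 1 = 1/0.76 + 1/0.91 − 1 = 1.415.
T₁⁴ − T₂⁴ = 6.46×10^12 − 3.20×10^12 = 3.25×10^12 K⁴.
q = 5.67×10⁻⁸ × 3.25×10^12 / 1.415 = 1.30×10^5 W/m².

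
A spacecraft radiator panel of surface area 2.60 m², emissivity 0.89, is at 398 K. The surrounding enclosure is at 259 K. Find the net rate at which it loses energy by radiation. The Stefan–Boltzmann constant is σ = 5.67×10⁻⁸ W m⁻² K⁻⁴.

Q = εσA(T⁴ − T_s⁴). T⁴ − T_s⁴ = (398)⁴ − (259)⁴ = 2.51×10^10 − 4.50×10^9 = 2.06×10^10 K⁴.
Q = 0.89 × 5.67×10⁻⁸ × 2.60 × 2.06×10^10 = 2700 W.

Q ≈ 2700 W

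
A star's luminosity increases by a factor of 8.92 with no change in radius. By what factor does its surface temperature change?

factor ≈ 1.73

P ∝ T⁴ ⇒ T ∝ P^(1/4), so T scales by (8.92)^(1/4) = 1.73.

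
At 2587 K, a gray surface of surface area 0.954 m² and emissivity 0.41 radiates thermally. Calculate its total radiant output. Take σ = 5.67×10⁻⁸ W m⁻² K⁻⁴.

Stefan–Boltzmann: P = εσAT⁴ = 0.41 × 5.67×10⁻⁸ × 0.954 × (2587)⁴ = 0.41 × 5.67×10⁻⁸ × 0.954 × 4.48×10^13.
P = 9.93×10^5 W.

P ≈ 9.93×10^5 W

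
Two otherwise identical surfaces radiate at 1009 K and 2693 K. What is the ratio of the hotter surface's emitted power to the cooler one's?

ratio ≈ 50.7

P ∝ T⁴, so the ratio is (2693/1009)⁴ = (2.669)⁴ = 50.7.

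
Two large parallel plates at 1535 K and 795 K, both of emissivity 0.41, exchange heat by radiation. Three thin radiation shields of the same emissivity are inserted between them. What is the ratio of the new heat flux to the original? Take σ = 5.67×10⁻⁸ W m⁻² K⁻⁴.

ratio ≈ 0.250

With N identical shields there are N+1 = 4 gaps in series, each with the same radiative resistance, so the flux falls to 1/(N+1) of its unshielded value.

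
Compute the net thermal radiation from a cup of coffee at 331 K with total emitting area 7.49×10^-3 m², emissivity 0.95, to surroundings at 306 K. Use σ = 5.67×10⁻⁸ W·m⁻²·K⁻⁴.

Q = εσA(T⁴ − T_s⁴). T⁴ − T_s⁴ = (331)⁴ − (306)⁴ = 1.20×10^10 − 8.77×10^9 = 3.24×10^9 K⁴.
Q = 0.95 × 5.67×10⁻⁸ × 7.49×10^-3 × 3.24×10^9 = 1.31 W.

Q ≈ 1.31 W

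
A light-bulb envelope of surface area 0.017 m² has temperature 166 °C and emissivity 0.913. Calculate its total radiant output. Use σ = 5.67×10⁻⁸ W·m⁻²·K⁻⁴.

P ≈ 32.7 W

166 °C = 439 K.
Stefan–Boltzmann: P = εσAT⁴ = 0.913 × 5.67×10⁻⁸ × 0.0170 × (439)⁴ = 0.913 × 5.67×10⁻⁸ × 0.0170 × 3.71×10^10.
P = 32.7 W.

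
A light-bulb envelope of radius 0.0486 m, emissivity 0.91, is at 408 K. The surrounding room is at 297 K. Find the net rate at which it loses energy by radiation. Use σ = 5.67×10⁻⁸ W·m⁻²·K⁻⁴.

A = 4πr² = 4π × (0.0486)² = 0.0297 m².
Q = εσA(T⁴ − T_s⁴). T⁴ − T_s⁴ = (408)⁴ − (297)⁴ = 2.77×10^10 − 7.78×10^9 = 1.99×10^10 K⁴.
Q = 0.91 × 5.67×10⁻⁸ × 0.0297 × 1.99×10^10 = 30.5 W.

Q ≈ 30.5 W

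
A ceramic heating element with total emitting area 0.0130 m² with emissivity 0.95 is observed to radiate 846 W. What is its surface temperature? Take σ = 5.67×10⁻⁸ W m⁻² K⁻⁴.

From P = εσAT⁴, T = (P / εσA)^(1/4) = (846 / (0.95 × 5.67×10⁻⁸ × 0.0130))^(1/4).
T = (1.21×10^12)^(1/4) = 1050 K.

T ≈ 1050 K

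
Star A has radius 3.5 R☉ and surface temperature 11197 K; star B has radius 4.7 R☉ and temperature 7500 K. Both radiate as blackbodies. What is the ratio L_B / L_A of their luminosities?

L = 4πR²σT⁴ ∝ R²T⁴, so L_B/L_A = (4.7/3.5)² × (7500/11197)⁴ = 1.80 × 0.201 = 0.363.

L_B/L_A ≈ 0.363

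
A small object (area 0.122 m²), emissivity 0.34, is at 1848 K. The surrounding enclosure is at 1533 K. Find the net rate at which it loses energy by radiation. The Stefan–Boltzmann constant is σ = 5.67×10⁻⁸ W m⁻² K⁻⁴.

Q ≈ 14400 W

Q = εσA(T⁴ − T_s⁴). T⁴ − T_s⁴ = (1848)⁴ − (1533)⁴ = 1.17×10^13 − 5.52×10^12 = 6.14×10^12 K⁴.
Q = 0.34 × 5.67×10⁻⁸ × 0.122 × 6.14×10^12 = 14400 W.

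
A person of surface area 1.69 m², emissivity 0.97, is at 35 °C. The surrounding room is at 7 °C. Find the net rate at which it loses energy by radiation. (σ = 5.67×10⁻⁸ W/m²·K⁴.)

Q ≈ 265 W

Convert: 35 °C = 308 K; 7 °C = 280 K.
Q = εσA(T⁴ − T_s⁴). T⁴ − T_s⁴ = (308)⁴ − (280)⁴ = 9.00×10^9 − 6.15×10^9 = 2.85×10^9 K⁴.
Q = 0.97 × 5.67×10⁻⁸ × 1.69 × 2.85×10^9 = 265 W.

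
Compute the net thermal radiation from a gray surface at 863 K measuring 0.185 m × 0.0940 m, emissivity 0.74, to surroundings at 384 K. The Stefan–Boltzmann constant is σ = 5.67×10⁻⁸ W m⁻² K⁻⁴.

Q ≈ 389 W

A = 0.185 × 0.0940 = 0.0174 m².
Q = εσA(T⁴ − T_s⁴). T⁴ − T_s⁴ = (863)⁴ − (384)⁴ = 5.55×10^11 − 2.17×10^10 = 5.33×10^11 K⁴.
Q = 0.74 × 5.67×10⁻⁸ × 0.0174 × 5.33×10^11 = 389 W.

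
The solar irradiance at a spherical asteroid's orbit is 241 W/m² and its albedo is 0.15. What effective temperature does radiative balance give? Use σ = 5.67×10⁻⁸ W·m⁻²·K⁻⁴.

Power absorbed = (1−a)S·πR²; power emitted = 4πR²σT⁴. Equating and cancelling πR²:
T = ((1−a)S / 4σ)^(1/4) = (205 / (4 × 5.67×10⁻⁸))^(1/4) = (9.03×10^8)^(1/4).
T = 173 K.

T ≈ 173 K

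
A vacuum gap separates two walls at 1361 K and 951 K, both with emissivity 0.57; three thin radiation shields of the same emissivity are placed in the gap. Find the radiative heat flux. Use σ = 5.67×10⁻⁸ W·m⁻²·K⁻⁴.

q ≈ 14800 W/m²

Each of the 4 gaps contributes resistance (2/ε − 1) = 2/0.57 − 1 = 2.509; total = 10.04.
q = σ(T₁⁴ − T₂⁴) / 10.04 = 5.67×10⁻⁸ × 2.61×10^12 / 10.04 = 14800 W/m².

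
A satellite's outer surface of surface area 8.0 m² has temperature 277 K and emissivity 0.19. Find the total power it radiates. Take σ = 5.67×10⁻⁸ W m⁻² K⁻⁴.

P ≈ 507 W

P = εσAT⁴ = 0.19 × 5.67×10⁻⁸ × 8.00 × (277)⁴ = 0.19 × 5.67×10⁻⁸ × 8.00 × 5.89×10^9.
P = 507 W.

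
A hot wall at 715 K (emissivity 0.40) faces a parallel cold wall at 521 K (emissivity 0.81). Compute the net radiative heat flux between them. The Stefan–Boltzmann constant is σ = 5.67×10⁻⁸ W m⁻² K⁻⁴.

q ≈ 3890 W/m²

For two large parallel gray plates, q = σ(T₁⁴ − T₂⁴) / (1/ε₁ + 1/ε₂ − 1).
1/ε₁ + 1/ε₂ − 1 = 1/0.40 + 1/0.81 − 1 = 2.735.
T₁⁴ − T₂⁴ = 2.61×10^11 − 7.37×10^10 = 1.88×10^11 K⁴.
q = 5.67×10⁻⁸ × 1.88×10^11 / 2.735 = 3890 W/m².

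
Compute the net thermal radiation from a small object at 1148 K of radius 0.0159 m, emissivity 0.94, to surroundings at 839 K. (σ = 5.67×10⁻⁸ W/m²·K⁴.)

A = 4πr² = 4π × (0.0159)² = 3.18×10^-3 m².
Q = εσA(T⁴ − T_s⁴). T⁴ − T_s⁴ = (1148)⁴ − (839)⁴ = 1.74×10^12 − 4.96×10^11 = 1.24×10^12 K⁴.
Q = 0.94 × 5.67×10⁻⁸ × 3.18×10^-3 × 1.24×10^12 = 210 W.

Q ≈ 210 W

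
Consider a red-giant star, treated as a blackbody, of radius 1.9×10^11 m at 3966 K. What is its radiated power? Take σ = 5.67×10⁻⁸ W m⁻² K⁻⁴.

P ≈ 6.36×10^30 W

A = 4πr² = 4π × (1.9×10^11)² = 4.54×10^23 m².
P = σAT⁴ = 5.67×10⁻⁸ × 4.54×10^23 × (3966)⁴ = 5.67×10⁻⁸ × 4.54×10^23 × 2.47×10^14.
P = 6.36×10^30 W.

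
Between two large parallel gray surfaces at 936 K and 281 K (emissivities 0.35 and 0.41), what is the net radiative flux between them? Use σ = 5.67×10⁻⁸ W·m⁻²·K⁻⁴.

q ≈ 10000 W/m²

For two large parallel gray plates, q = σ(T₁⁴ − T₂⁴) / (1/ε₁ + 1/ε₂ − 1).
1/ε₁ + 1/ε₂ − 1 = 1/0.35 + 1/0.41 − 1 = 4.296.
T₁⁴ − T₂⁴ = 7.68×10^11 − 6.23×10^9 = 7.61×10^11 K⁴.
q = 5.67×10⁻⁸ × 7.61×10^11 / 4.296 = 10000 W/m².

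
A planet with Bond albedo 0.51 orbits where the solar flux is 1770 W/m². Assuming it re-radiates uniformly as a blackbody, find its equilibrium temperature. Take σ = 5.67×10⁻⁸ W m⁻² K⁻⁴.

Power absorbed = (1−a)S·πR²; power emitted = 4πR²σT⁴. Equating and cancelling πR²:
T = ((1−a)S / 4σ)^(1/4) = (867 / (4 × 5.67×10⁻⁸))^(1/4) = (3.82×10^9)^(1/4).
T = 249 K.

T ≈ 249 K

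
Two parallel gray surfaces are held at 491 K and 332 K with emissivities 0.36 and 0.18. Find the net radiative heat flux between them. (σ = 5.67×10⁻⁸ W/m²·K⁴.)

q ≈ 355 W/m²

For two large parallel gray plates, q = σ(T₁⁴ − T₂⁴) / (1/ε₁ + 1/ε₂ − 1).
1/ε₁ + 1/ε₂ − 1 = 1/0.36 + 1/0.18 − 1 = 7.333.
T₁⁴ − T₂⁴ = 5.81×10^10 − 1.21×10^10 = 4.60×10^10 K⁴.
q = 5.67×10⁻⁸ × 4.60×10^10 / 7.333 = 355 W/m².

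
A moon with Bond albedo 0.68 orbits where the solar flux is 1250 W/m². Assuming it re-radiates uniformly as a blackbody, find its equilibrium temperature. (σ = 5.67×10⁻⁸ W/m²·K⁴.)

Power absorbed = (1−a)S·πR²; power emitted = 4πR²σT⁴. Equating and cancelling πR²:
T = ((1−a)S / 4σ)^(1/4) = (400 / (4 × 5.67×10⁻⁸))^(1/4) = (1.76×10^9)^(1/4).
T = 205 K.

T ≈ 205 K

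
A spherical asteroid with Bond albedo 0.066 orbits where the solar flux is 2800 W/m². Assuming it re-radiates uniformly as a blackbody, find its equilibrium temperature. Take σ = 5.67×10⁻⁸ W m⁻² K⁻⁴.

T ≈ 328 K

Power absorbed = (1−a)S·πR²; power emitted = 4πR²σT⁴. Equating and cancelling πR²:
T = ((1−a)S / 4σ)^(1/4) = (2620 / (4 × 5.67×10⁻⁸))^(1/4) = (1.15×10^10)^(1/4).
T = 328 K.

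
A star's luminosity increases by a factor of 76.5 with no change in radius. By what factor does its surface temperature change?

P ∝ T⁴ ⇒ T ∝ P^(1/4), so T scales by (76.5)^(1/4) = 2.96.

factor ≈ 2.96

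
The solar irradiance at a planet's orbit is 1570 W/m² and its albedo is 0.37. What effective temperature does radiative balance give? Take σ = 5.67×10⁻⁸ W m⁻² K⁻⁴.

T ≈ 257 K

Power absorbed = (1−a)S·πR²; power emitted = 4πR²σT⁴. Equating and cancelling πR²:
T = ((1−a)S / 4σ)^(1/4) = (989 / (4 × 5.67×10⁻⁸))^(1/4) = (4.36×10^9)^(1/4).
T = 257 K.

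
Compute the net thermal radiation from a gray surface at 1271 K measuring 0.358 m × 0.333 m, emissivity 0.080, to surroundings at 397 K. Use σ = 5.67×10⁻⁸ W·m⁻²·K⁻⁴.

A = 0.358 × 0.333 = 0.119 m².
Q = εσA(T⁴ − T_s⁴). T⁴ − T_s⁴ = (1271)⁴ − (397)⁴ = 2.61×10^12 − 2.48×10^10 = 2.58×10^12 K⁴.
Q = 0.080 × 5.67×10⁻⁸ × 0.119 × 2.58×10^12 = 1400 W.

Q ≈ 1400 W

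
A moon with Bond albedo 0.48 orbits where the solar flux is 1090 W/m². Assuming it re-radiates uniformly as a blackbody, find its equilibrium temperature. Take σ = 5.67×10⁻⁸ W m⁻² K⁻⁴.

T ≈ 224 K

Power absorbed = (1−a)S·πR²; power emitted = 4πR²σT⁴. Equating and cancelling πR²:
T = ((1−a)S / 4σ)^(1/4) = (567 / (4 × 5.67×10⁻⁸))^(1/4) = (2.50×10^9)^(1/4).
T = 224 K.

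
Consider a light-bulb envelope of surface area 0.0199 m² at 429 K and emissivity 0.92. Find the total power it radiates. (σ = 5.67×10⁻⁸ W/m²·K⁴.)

P = εσAT⁴ = 0.92 × 5.67×10⁻⁸ × 0.0199 × (429)⁴ = 0.92 × 5.67×10⁻⁸ × 0.0199 × 3.39×10^10.
P = 35.2 W.

P ≈ 35.2 W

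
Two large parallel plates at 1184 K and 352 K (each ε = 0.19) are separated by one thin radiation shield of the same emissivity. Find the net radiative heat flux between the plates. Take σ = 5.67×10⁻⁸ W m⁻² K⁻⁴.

Each of the 2 gaps contributes resistance (2/ε − 1) = 2/0.19 − 1 = 9.526; total = 19.05.
q = σ(T₁⁴ − T₂⁴) / 19.05 = 5.67×10⁻⁸ × 1.95×10^12 / 19.05 = 5800 W/m².

q ≈ 5800 W/m²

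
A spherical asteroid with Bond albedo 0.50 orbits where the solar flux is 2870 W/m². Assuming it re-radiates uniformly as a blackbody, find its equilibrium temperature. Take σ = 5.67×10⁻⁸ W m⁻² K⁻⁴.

T ≈ 282 K

Power absorbed = (1−a)S·πR²; power emitted = 4πR²σT⁴. Equating and cancelling πR²:
T = ((1−a)S / 4σ)^(1/4) = (1440 / (4 × 5.67×10⁻⁸))^(1/4) = (6.33×10^9)^(1/4).
T = 282 K.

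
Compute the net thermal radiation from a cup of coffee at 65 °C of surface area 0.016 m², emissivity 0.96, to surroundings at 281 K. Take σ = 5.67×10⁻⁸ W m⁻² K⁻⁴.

Q ≈ 5.94 W

Convert: 65 °C = 338 K.
Q = εσA(T⁴ − T_s⁴). T⁴ − T_s⁴ = (338)⁴ − (281)⁴ = 1.31×10^10 − 6.23×10^9 = 6.82×10^9 K⁴.
Q = 0.96 × 5.67×10⁻⁸ × 0.0160 × 6.82×10^9 = 5.94 W.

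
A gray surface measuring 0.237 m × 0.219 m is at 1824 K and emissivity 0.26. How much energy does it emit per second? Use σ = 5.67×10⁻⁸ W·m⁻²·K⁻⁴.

P ≈ 8470 W

A = 0.237 × 0.219 = 0.0519 m².
Stefan–Boltzmann: P = εσAT⁴ = 0.26 × 5.67×10⁻⁸ × 0.0519 × (1824)⁴ = 0.26 × 5.67×10⁻⁸ × 0.0519 × 1.11×10^13.
P = 8470 W.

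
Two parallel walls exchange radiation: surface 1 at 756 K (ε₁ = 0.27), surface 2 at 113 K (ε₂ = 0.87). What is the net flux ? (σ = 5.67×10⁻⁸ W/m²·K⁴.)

For two large parallel gray plates, q = σ(T₁⁴ − T₂⁴) / (1/ε₁ + 1/ε₂ − 1).
1/ε₁ + 1/ε₂ − 1 = 1/0.27 + 1/0.87 − 1 = 3.853.
T₁⁴ − T₂⁴ = 3.27×10^11 − 1.63×10^8 = 3.26×10^11 K⁴.
q = 5.67×10⁻⁸ × 3.26×10^11 / 3.853 = 4800 W/m².

q ≈ 4800 W/m²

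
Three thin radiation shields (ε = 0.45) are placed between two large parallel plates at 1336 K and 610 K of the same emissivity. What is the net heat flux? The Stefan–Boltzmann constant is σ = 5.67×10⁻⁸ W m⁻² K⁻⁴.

q ≈ 12500 W/m²

Each of the 4 gaps contributes resistance (2/ε − 1) = 2/0.45 − 1 = 3.444; total = 13.78.
q = σ(T₁⁴ − T₂⁴) / 13.78 = 5.67×10⁻⁸ × 3.05×10^12 / 13.78 = 12500 W/m².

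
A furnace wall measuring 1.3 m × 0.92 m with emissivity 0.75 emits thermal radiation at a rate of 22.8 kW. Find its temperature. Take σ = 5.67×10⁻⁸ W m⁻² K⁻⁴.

T ≈ 818 K

A = 1.3 × 0.92 = 1.20 m².
From P = εσAT⁴, T = (P / εσA)^(1/4) = (22800 / (0.75 × 5.67×10⁻⁸ × 1.20))^(1/4).
T = (4.48×10^11)^(1/4) = 818 K.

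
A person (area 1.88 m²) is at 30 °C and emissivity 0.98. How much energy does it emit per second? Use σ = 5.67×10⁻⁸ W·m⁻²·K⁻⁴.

P ≈ 881 W

30 °C = 303 K.
P = εσAT⁴ = 0.98 × 5.67×10⁻⁸ × 1.88 × (303)⁴ = 0.98 × 5.67×10⁻⁸ × 1.88 × 8.43×10^9.
P = 881 W.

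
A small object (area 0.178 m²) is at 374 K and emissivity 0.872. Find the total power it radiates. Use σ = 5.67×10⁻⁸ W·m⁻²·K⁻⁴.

Stefan–Boltzmann: P = εσAT⁴ = 0.872 × 5.67×10⁻⁸ × 0.178 × (374)⁴ = 0.872 × 5.67×10⁻⁸ × 0.178 × 1.96×10^10.
P = 172 W.

P ≈ 172 W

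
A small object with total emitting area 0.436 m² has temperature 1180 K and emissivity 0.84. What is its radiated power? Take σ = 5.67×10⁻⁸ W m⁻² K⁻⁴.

P = εσAT⁴ = 0.84 × 5.67×10⁻⁸ × 0.436 × (1180)⁴ = 0.84 × 5.67×10⁻⁸ × 0.436 × 1.94×10^12.
P = 40300 W.

P ≈ 40300 W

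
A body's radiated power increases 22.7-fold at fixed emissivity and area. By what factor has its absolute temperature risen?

P ∝ T⁴ ⇒ T ∝ P^(1/4), so T scales by (22.7)^(1/4) = 2.18.

factor ≈ 2.18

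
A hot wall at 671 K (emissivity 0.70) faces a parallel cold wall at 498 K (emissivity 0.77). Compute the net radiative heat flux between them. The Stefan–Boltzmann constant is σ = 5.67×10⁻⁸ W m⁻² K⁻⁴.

For two large parallel gray plates, q = σ(T₁⁴ − T₂⁴) / (1/ε₁ + 1/ε₂ − 1).
1/ε₁ + 1/ε₂ − 1 = 1/0.70 + 1/0.77 − 1 = 1.727.
T₁⁴ − T₂⁴ = 2.03×10^11 − 6.15×10^10 = 1.41×10^11 K⁴.
q = 5.67×10⁻⁸ × 1.41×10^11 / 1.727 = 4640 W/m².

q ≈ 4640 W/m²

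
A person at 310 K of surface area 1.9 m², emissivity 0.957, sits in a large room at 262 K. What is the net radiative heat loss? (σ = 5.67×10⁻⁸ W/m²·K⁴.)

Q = εσA(T⁴ − T_s⁴). T⁴ − T_s⁴ = (310)⁴ − (262)⁴ = 9.24×10^9 − 4.71×10^9 = 4.52×10^9 K⁴.
Q = 0.957 × 5.67×10⁻⁸ × 1.90 × 4.52×10^9 = 466 W.

Q ≈ 466 W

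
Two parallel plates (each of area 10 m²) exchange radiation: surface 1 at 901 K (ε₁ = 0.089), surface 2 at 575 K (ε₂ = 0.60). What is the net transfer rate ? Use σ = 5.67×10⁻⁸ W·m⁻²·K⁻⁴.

Q ≈ 26200 W

For two large parallel gray plates, q = σ(T₁⁴ − T₂⁴) / (1/ε₁ + 1/ε₂ − 1).
1/ε₁ + 1/ε₂ − 1 = 1/0.089 + 1/0.60 − 1 = 11.90.
T₁⁴ − T₂⁴ = 6.59×10^11 − 1.09×10^11 = 5.50×10^11 K⁴.
q = 5.67×10⁻⁸ × 5.50×10^11 / 11.90 = 2620 W/m².
Q = q·A = 2620 × 10 = 26200 W.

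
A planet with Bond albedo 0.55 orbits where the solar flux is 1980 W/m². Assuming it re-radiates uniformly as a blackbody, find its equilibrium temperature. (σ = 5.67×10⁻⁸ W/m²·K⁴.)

T ≈ 250 K

Power absorbed = (1−a)S·πR²; power emitted = 4πR²σT⁴. Equating and cancelling πR²:
T = ((1−a)S / 4σ)^(1/4) = (891 / (4 × 5.67×10⁻⁸))^(1/4) = (3.93×10^9)^(1/4).
T = 250 K.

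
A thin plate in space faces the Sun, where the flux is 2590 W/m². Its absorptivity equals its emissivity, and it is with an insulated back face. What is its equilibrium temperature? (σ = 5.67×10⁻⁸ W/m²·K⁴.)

T ≈ 462 K

Absorbed flux αS = emitted flux εσT⁴ (one radiating face); with α = ε, T = (S/σ)^(1/4).
T = (2590 / 5.67×10⁻⁸)^(1/4) = (4.57×10^10)^(1/4).
T = 462 K.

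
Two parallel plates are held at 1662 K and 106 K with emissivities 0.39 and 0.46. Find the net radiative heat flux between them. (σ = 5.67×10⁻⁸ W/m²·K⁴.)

q ≈ 1.16×10^5 W/m²

For two large parallel gray plates, q = σ(T₁⁴ − T₂⁴) / (1/ε₁ + 1/ε₂ − 1).
1/ε₁ + 1/ε₂ − 1 = 1/0.39 + 1/0.46 − 1 = 3.738.
T₁⁴ − T₂⁴ = 7.63×10^12 − 1.26×10^8 = 7.63×10^12 K⁴.
q = 5.67×10⁻⁸ × 7.63×10^12 / 3.738 = 1.16×10^5 W/m².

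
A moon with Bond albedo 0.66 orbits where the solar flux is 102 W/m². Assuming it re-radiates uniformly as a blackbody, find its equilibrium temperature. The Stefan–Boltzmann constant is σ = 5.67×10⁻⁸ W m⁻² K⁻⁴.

T ≈ 111 K

Power absorbed = (1−a)S·πR²; power emitted = 4πR²σT⁴. Equating and cancelling πR²:
T = ((1−a)S / 4σ)^(1/4) = (34.7 / (4 × 5.67×10⁻⁸))^(1/4) = (1.53×10^8)^(1/4).
T = 111 K.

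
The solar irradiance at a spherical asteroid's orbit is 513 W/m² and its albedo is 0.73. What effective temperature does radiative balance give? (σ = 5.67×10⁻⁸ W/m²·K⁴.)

T ≈ 157 K

Power absorbed = (1−a)S·πR²; power emitted = 4πR²σT⁴. Equating and cancelling πR²:
T = ((1−a)S / 4σ)^(1/4) = (139 / (4 × 5.67×10⁻⁸))^(1/4) = (6.11×10^8)^(1/4).
T = 157 K.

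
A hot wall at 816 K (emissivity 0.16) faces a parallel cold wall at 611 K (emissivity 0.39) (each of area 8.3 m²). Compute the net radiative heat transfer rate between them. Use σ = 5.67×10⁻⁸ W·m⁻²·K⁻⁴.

For two large parallel gray plates, q = σ(T₁⁴ − T₂⁴) / (1/ε₁ + 1/ε₂ − 1).
1/ε₁ + 1/ε₂ − 1 = 1/0.16 + 1/0.39 − 1 = 7.814.
T₁⁴ − T₂⁴ = 4.43×10^11 − 1.39×10^11 = 3.04×10^11 K⁴.
q = 5.67×10⁻⁸ × 3.04×10^11 / 7.814 = 2210 W/m².
Q = q·A = 2210 × 8.3 = 18300 W.

Q ≈ 18300 W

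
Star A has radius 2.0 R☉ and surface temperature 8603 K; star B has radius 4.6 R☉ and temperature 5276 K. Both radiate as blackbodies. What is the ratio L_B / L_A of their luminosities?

L_B/L_A ≈ 0.748

L = 4πR²σT⁴ ∝ R²T⁴, so L_B/L_A = (4.6/2.0)² × (5276/8603)⁴ = 5.29 × 0.141 = 0.748.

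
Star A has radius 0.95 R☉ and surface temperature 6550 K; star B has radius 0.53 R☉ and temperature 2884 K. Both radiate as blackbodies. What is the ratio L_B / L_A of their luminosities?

L_B/L_A ≈ 0.0117

L = 4πR²σT⁴ ∝ R²T⁴, so L_B/L_A = (0.53/0.95)² × (2884/6550)⁴ = 0.311 × 0.0376 = 0.0117.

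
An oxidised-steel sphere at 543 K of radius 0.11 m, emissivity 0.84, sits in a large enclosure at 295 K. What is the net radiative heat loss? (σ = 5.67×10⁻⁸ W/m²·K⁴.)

Q ≈ 575 W

A = 4πr² = 4π × (0.11)² = 0.152 m².
Q = εσA(T⁴ − T_s⁴). T⁴ − T_s⁴ = (543)⁴ − (295)⁴ = 8.69×10^10 − 7.57×10^9 = 7.94×10^10 K⁴.
Q = 0.84 × 5.67×10⁻⁸ × 0.152 × 7.94×10^10 = 575 W.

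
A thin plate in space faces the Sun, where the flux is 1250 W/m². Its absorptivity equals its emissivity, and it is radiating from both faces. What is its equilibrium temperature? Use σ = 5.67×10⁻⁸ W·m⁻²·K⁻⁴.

T ≈ 324 K

Absorbed flux αS = emitted flux 2εσT⁴ per unit area; with α = ε this gives T = (S/2σ)^(1/4).
T = (1250 / (2 × 5.67×10⁻⁸))^(1/4) = (1.10×10^10)^(1/4).
T = 324 K.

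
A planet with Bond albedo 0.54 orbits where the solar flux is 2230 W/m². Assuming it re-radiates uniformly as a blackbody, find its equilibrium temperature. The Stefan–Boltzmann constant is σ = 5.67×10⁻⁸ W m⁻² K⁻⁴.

T ≈ 259 K

Power absorbed = (1−a)S·πR²; power emitted = 4πR²σT⁴. Equating and cancelling πR²:
T = ((1−a)S / 4σ)^(1/4) = (1030 / (4 × 5.67×10⁻⁸))^(1/4) = (4.52×10^9)^(1/4).
T = 259 K.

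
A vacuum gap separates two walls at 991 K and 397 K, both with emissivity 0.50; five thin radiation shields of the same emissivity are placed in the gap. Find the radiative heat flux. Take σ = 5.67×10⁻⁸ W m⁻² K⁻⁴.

Each of the 6 gaps contributes resistance (2/ε − 1) = 2/0.50 − 1 = 3.000; total = 18.00.
q = σ(T₁⁴ − T₂⁴) / 18.00 = 5.67×10⁻⁸ × 9.40×10^11 / 18.00 = 2960 W/m².

q ≈ 2960 W/m²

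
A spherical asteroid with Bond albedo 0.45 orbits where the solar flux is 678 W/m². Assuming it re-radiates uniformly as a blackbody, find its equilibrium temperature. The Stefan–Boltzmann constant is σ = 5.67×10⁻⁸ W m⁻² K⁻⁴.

Power absorbed = (1−a)S·πR²; power emitted = 4πR²σT⁴. Equating and cancelling πR²:
T = ((1−a)S / 4σ)^(1/4) = (373 / (4 × 5.67×10⁻⁸))^(1/4) = (1.64×10^9)^(1/4).
T = 201 K.

T ≈ 201 K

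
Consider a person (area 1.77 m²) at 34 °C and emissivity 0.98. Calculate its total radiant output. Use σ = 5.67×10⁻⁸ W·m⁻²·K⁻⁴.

34 °C = 307 K.
Stefan–Boltzmann: P = εσAT⁴ = 0.98 × 5.67×10⁻⁸ × 1.77 × (307)⁴ = 0.98 × 5.67×10⁻⁸ × 1.77 × 8.88×10^9.
P = 874 W.

P ≈ 874 W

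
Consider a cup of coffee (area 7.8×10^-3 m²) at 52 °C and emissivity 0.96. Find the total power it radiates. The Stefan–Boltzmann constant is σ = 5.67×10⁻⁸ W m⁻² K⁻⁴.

P ≈ 4.74 W

52 °C = 325 K.
Stefan–Boltzmann: P = εσAT⁴ = 0.96 × 5.67×10⁻⁸ × 7.80×10^-3 × (325)⁴ = 0.96 × 5.67×10⁻⁸ × 7.80×10^-3 × 1.12×10^10.
P = 4.74 W.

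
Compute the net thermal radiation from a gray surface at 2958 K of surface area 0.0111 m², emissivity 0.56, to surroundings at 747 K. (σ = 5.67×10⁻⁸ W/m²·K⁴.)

Q = εσA(T⁴ − T_s⁴). T⁴ − T_s⁴ = (2958)⁴ − (747)⁴ = 7.66×10^13 − 3.11×10^11 = 7.62×10^13 K⁴.
Q = 0.56 × 5.67×10⁻⁸ × 0.0111 × 7.62×10^13 = 26900 W.

Q ≈ 26900 W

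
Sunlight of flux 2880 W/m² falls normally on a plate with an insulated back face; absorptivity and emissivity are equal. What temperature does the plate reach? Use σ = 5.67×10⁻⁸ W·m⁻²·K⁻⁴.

Absorbed flux αS = emitted flux εσT⁴ (one radiating face); with α = ε, T = (S/σ)^(1/4).
T = (2880 / 5.67×10⁻⁸)^(1/4) = (5.08×10^10)^(1/4).
T = 475 K.

T ≈ 475 K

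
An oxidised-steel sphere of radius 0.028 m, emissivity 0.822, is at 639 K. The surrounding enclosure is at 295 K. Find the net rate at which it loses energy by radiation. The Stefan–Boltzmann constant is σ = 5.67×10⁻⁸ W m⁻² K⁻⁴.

A = 4πr² = 4π × (0.028)² = 9.85×10^-3 m².
Q = εσA(T⁴ − T_s⁴). T⁴ − T_s⁴ = (639)⁴ − (295)⁴ = 1.67×10^11 − 7.57×10^9 = 1.59×10^11 K⁴.
Q = 0.822 × 5.67×10⁻⁸ × 9.85×10^-3 × 1.59×10^11 = 73.1 W.

Q ≈ 73.1 W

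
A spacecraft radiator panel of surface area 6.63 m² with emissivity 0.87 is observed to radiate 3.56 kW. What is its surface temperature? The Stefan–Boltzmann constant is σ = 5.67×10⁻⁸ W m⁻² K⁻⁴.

T ≈ 323 K

From P = εσAT⁴, T = (P / εσA)^(1/4) = (3560 / (0.87 × 5.67×10⁻⁸ × 6.63))^(1/4).
T = (1.09×10^10)^(1/4) = 323 K.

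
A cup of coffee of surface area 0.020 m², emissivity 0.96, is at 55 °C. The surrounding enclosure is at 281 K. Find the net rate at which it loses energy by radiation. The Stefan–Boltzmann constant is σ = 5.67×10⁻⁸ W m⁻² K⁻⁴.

Q ≈ 5.81 W

Convert: 55 °C = 328 K.
Q = εσA(T⁴ − T_s⁴). T⁴ − T_s⁴ = (328)⁴ − (281)⁴ = 1.16×10^10 − 6.23×10^9 = 5.34×10^9 K⁴.
Q = 0.96 × 5.67×10⁻⁸ × 0.0200 × 5.34×10^9 = 5.81 W.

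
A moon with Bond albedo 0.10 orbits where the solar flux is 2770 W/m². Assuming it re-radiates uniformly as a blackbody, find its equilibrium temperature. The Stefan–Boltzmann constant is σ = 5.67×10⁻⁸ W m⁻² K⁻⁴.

Power absorbed = (1−a)S·πR²; power emitted = 4πR²σT⁴. Equating and cancelling πR²:
T = ((1−a)S / 4σ)^(1/4) = (2490 / (4 × 5.67×10⁻⁸))^(1/4) = (1.10×10^10)^(1/4).
T = 324 K.

T ≈ 324 K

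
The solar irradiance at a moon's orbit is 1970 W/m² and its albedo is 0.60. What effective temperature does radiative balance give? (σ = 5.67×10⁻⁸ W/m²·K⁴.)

T ≈ 243 K

Power absorbed = (1−a)S·πR²; power emitted = 4πR²σT⁴. Equating and cancelling πR²:
T = ((1−a)S / 4σ)^(1/4) = (788 / (4 × 5.67×10⁻⁸))^(1/4) = (3.47×10^9)^(1/4).
T = 243 K.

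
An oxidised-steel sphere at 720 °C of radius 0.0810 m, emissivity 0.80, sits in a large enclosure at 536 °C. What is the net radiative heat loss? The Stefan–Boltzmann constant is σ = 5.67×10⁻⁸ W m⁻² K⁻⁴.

A = 4πr² = 4π × (0.0810)² = 0.0824 m².
Convert: 720 °C = 993 K; 536 °C = 809 K.
Q = εσA(T⁴ − T_s⁴). T⁴ − T_s⁴ = (993)⁴ − (809)⁴ = 9.72×10^11 − 4.28×10^11 = 5.44×10^11 K⁴.
Q = 0.80 × 5.67×10⁻⁸ × 0.0824 × 5.44×10^11 = 2030 W.

Q ≈ 2030 W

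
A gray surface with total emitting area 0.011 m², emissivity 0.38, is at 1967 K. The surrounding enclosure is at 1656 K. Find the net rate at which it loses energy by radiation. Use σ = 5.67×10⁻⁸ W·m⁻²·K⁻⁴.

Q = εσA(T⁴ − T_s⁴). T⁴ − T_s⁴ = (1967)⁴ − (1656)⁴ = 1.50×10^13 − 7.52×10^12 = 7.45×10^12 K⁴.
Q = 0.38 × 5.67×10⁻⁸ × 0.0110 × 7.45×10^12 = 1770 W.

Q ≈ 1770 W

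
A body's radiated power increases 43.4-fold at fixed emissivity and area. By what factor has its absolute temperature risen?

factor ≈ 2.57

P ∝ T⁴ ⇒ T ∝ P^(1/4), so T scales by (43.4)^(1/4) = 2.57.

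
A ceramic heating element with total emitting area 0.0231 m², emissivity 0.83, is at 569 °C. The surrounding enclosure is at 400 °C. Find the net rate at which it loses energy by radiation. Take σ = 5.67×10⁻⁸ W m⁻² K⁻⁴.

Convert: 569 °C = 842 K; 400 °C = 673 K.
Q = εσA(T⁴ − T_s⁴). T⁴ − T_s⁴ = (842)⁴ − (673)⁴ = 5.03×10^11 − 2.05×10^11 = 2.97×10^11 K⁴.
Q = 0.83 × 5.67×10⁻⁸ × 0.0231 × 2.97×10^11 = 323 W.

Q ≈ 323 W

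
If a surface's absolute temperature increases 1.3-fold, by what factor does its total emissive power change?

P ∝ T⁴, so the power scales as (1.3)⁴ = 2.86.

factor ≈ 2.86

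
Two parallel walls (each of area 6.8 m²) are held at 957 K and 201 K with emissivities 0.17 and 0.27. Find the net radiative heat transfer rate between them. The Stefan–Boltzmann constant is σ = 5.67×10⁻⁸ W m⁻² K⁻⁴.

Q ≈ 37600 W

For two large parallel gray plates, q = σ(T₁⁴ − T₂⁴) / (1/ε₁ + 1/ε₂ − 1).
1/ε₁ + 1/ε₂ − 1 = 1/0.17 + 1/0.27 − 1 = 8.586.
T₁⁴ − T₂⁴ = 8.39×10^11 − 1.63×10^9 = 8.37×10^11 K⁴.
q = 5.67×10⁻⁸ × 8.37×10^11 / 8.586 = 5530 W/m².
Q = q·A = 5530 × 6.8 = 37600 W.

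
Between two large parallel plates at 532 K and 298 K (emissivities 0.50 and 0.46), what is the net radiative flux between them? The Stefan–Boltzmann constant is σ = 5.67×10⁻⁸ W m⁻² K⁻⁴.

q ≈ 1290 W/m²

For two large parallel gray plates, q = σ(T₁⁴ − T₂⁴) / (1/ε₁ + 1/ε₂ − 1).
1/ε₁ + 1/ε₂ − 1 = 1/0.50 + 1/0.46 − 1 = 3.174.
T₁⁴ − T₂⁴ = 8.01×10^10 − 7.89×10^9 = 7.22×10^10 K⁴.
q = 5.67×10⁻⁸ × 7.22×10^10 / 3.174 = 1290 W/m².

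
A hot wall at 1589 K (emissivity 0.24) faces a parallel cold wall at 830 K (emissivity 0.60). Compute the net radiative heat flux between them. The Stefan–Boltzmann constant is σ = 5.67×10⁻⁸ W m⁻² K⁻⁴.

For two large parallel gray plates, q = σ(T₁⁴ − T₂⁴) / (1/ε₁ + 1/ε₂ − 1).
1/ε₁ + 1/ε₂ − 1 = 1/0.24 + 1/0.60 − 1 = 4.833.
T₁⁴ − T₂⁴ = 6.38×10^12 − 4.75×10^11 = 5.90×10^12 K⁴.
q = 5.67×10⁻⁸ × 5.90×10^12 / 4.833 = 69200 W/m².

q ≈ 69200 W/m²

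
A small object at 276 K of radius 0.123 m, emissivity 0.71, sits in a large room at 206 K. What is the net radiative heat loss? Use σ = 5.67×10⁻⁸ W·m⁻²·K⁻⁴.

Q ≈ 30.6 W

A = 4πr² = 4π × (0.123)² = 0.190 m².
Q = εσA(T⁴ − T_s⁴). T⁴ − T_s⁴ = (276)⁴ − (206)⁴ = 5.80×10^9 − 1.80×10^9 = 4.00×10^9 K⁴.
Q = 0.71 × 5.67×10⁻⁸ × 0.190 × 4.00×10^9 = 30.6 W.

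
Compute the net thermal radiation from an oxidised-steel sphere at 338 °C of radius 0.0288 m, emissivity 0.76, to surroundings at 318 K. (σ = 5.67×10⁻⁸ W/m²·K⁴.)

Q ≈ 58.0 W

A = 4πr² = 4π × (0.0288)² = 0.0104 m².
Convert: 338 °C = 611 K.
Q = εσA(T⁴ − T_s⁴). T⁴ − T_s⁴ = (611)⁴ − (318)⁴ = 1.39×10^11 − 1.02×10^10 = 1.29×10^11 K⁴.
Q = 0.76 × 5.67×10⁻⁸ × 0.0104 × 1.29×10^11 = 58.0 W.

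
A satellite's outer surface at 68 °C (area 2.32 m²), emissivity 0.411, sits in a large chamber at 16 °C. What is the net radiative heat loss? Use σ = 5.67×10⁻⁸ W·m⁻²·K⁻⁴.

Q ≈ 354 W

Convert: 68 °C = 341 K; 16 °C = 289 K.
Q = εσA(T⁴ − T_s⁴). T⁴ − T_s⁴ = (341)⁴ − (289)⁴ = 1.35×10^10 − 6.98×10^9 = 6.55×10^9 K⁴.
Q = 0.411 × 5.67×10⁻⁸ × 2.32 × 6.55×10^9 = 354 W.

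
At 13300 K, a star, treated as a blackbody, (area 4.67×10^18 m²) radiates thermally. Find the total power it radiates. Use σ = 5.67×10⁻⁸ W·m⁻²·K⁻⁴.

P ≈ 8.29×10^27 W

P = σAT⁴ = 5.67×10⁻⁸ × 4.67×10^18 × (13300)⁴ = 5.67×10⁻⁸ × 4.67×10^18 × 3.13×10^16.
P = 8.29×10^27 W.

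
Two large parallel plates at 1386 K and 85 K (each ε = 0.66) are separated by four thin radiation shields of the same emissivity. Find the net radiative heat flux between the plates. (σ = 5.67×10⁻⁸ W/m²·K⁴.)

Each of the 5 gaps contributes resistance (2/ε − 1) = 2/0.66 − 1 = 2.030; total = 10.15.
q = σ(T₁⁴ − T₂⁴) / 10.15 = 5.67×10⁻⁸ × 3.69×10^12 / 10.15 = 20600 W/m².

q ≈ 20600 W/m²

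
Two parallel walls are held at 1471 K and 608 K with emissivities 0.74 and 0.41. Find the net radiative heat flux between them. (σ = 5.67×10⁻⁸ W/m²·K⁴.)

q ≈ 92400 W/m²

For two large parallel gray plates, q = σ(T₁⁴ − T₂⁴) / (1/ε₁ + 1/ε₂ − 1).
1/ε₁ + 1/ε₂ − 1 = 1/0.74 + 1/0.41 − 1 = 2.790.
T₁⁴ − T₂⁴ = 4.68×10^12 − 1.37×10^11 = 4.55×10^12 K⁴.
q = 5.67×10⁻⁸ × 4.55×10^12 / 2.790 = 92400 W/m².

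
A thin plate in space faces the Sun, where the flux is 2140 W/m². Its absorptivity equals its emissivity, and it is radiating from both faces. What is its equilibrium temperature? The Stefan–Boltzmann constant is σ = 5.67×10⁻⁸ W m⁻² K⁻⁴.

T ≈ 371 K

Absorbed flux αS = emitted flux 2εσT⁴ per unit area; with α = ε this gives T = (S/2σ)^(1/4).
T = (2140 / (2 × 5.67×10⁻⁸))^(1/4) = (1.89×10^10)^(1/4).
T = 371 K.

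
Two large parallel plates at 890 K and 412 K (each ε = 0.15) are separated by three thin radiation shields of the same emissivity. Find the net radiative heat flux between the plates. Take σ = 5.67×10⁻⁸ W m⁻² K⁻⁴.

q ≈ 688 W/m²

Each of the 4 gaps contributes resistance (2/ε − 1) = 2/0.15 − 1 = 12.33; total = 49.33.
q = σ(T₁⁴ − T₂⁴) / 49.33 = 5.67×10⁻⁸ × 5.99×10^11 / 49.33 = 688 W/m².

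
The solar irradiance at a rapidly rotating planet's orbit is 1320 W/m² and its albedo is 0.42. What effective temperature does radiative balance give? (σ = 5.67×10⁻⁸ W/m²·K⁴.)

T ≈ 241 K

Power absorbed = (1−a)S·πR²; power emitted = 4πR²σT⁴. Equating and cancelling πR²:
T = ((1−a)S / 4σ)^(1/4) = (766 / (4 × 5.67×10⁻⁸))^(1/4) = (3.38×10^9)^(1/4).
T = 241 K.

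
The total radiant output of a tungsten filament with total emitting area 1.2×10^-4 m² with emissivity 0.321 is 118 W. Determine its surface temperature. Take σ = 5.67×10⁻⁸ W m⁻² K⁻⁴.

From P = εσAT⁴, T = (P / εσA)^(1/4) = (118 / (0.321 × 5.67×10⁻⁸ × 1.20×10^-4))^(1/4).
T = (5.40×10^13)^(1/4) = 2710 K.

T ≈ 2710 K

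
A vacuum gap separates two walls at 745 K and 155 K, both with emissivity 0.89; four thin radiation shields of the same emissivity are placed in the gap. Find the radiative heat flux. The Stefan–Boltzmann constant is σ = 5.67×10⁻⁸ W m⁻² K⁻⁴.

Each of the 5 gaps contributes resistance (2/ε − 1) = 2/0.89 − 1 = 1.247; total = 6.236.
q = σ(T₁⁴ − T₂⁴) / 6.236 = 5.67×10⁻⁸ × 3.07×10^11 / 6.236 = 2800 W/m².

q ≈ 2800 W/m²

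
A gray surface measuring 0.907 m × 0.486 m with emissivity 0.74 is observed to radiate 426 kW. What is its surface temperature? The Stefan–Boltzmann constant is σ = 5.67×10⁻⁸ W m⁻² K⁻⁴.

A = 0.907 × 0.486 = 0.441 m².
From P = εσAT⁴, T = (P / εσA)^(1/4) = (4.26×10^5 / (0.74 × 5.67×10⁻⁸ × 0.441))^(1/4).
T = (2.30×10^13)^(1/4) = 2190 K.

T ≈ 2190 K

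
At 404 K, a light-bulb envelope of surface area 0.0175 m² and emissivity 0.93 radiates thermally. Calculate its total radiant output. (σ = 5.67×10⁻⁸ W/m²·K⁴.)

P ≈ 24.6 W

Stefan–Boltzmann: P = εσAT⁴ = 0.93 × 5.67×10⁻⁸ × 0.0175 × (404)⁴ = 0.93 × 5.67×10⁻⁸ × 0.0175 × 2.66×10^10.
P = 24.6 W.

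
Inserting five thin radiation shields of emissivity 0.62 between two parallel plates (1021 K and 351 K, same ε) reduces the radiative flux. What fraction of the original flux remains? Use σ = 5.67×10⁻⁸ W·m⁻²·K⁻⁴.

With N identical shields there are N+1 = 6 gaps in series, each with the same radiative resistance, so the flux falls to 1/(N+1) of its unshielded value.

ratio ≈ 0.167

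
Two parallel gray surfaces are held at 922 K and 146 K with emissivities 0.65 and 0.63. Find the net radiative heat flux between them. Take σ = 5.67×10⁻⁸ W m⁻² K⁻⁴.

q ≈ 19300 W/m²

For two large parallel gray plates, q = σ(T₁⁴ − T₂⁴) / (1/ε₁ + 1/ε₂ − 1).
1/ε₁ + 1/ε₂ − 1 = 1/0.65 + 1/0.63 − 1 = 2.126.
T₁⁴ − T₂⁴ = 7.23×10^11 − 4.54×10^8 = 7.22×10^11 K⁴.
q = 5.67×10⁻⁸ × 7.22×10^11 / 2.126 = 19300 W/m².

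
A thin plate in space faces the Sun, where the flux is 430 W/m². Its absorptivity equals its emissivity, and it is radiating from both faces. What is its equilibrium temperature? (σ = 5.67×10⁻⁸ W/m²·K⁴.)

T ≈ 248 K

Absorbed flux αS = emitted flux 2εσT⁴ per unit area; with α = ε this gives T = (S/2σ)^(1/4).
T = (430 / (2 × 5.67×10⁻⁸))^(1/4) = (3.79×10^9)^(1/4).
T = 248 K.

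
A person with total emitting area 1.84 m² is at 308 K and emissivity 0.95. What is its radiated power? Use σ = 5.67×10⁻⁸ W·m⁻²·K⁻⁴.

P = εσAT⁴ = 0.95 × 5.67×10⁻⁸ × 1.84 × (308)⁴ = 0.95 × 5.67×10⁻⁸ × 1.84 × 9.00×10^9.
P = 892 W.

P ≈ 892 W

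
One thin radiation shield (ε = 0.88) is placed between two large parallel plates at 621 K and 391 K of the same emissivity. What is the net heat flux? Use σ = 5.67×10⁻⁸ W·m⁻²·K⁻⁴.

q ≈ 2790 W/m²

Each of the 2 gaps contributes resistance (2/ε − 1) = 2/0.88 − 1 = 1.273; total = 2.545.
q = σ(T₁⁴ − T₂⁴) / 2.545 = 5.67×10⁻⁸ × 1.25×10^11 / 2.545 = 2790 W/m².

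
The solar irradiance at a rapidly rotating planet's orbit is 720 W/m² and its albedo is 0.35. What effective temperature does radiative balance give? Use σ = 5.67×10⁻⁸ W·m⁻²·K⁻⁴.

T ≈ 213 K

Power absorbed = (1−a)S·πR²; power emitted = 4πR²σT⁴. Equating and cancelling πR²:
T = ((1−a)S / 4σ)^(1/4) = (468 / (4 × 5.67×10⁻⁸))^(1/4) = (2.06×10^9)^(1/4).
T = 213 K.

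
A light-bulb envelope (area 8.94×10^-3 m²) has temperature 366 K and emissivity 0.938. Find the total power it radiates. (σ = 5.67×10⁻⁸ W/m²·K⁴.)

P ≈ 8.53 W

P = εσAT⁴ = 0.938 × 5.67×10⁻⁸ × 8.94×10^-3 × (366)⁴ = 0.938 × 5.67×10⁻⁸ × 8.94×10^-3 × 1.79×10^10.
P = 8.53 W.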